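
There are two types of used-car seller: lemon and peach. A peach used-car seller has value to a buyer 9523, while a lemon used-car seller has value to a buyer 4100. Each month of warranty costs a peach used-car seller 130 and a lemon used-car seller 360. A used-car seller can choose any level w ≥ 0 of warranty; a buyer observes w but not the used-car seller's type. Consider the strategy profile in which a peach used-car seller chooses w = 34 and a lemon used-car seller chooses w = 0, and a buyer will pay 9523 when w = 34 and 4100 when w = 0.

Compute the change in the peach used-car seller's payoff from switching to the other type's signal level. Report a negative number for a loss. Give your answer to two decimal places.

-1003.00

Playing w = 34 the peach used-car seller receives 9523 − 130 × 34 = 5103.
Deviating to w = 0 yields 4100 instead.
Gain from deviating: 4100 − 5103 = -1003.00.
The gain is negative, so the peach type's incentive-compatibility constraint is satisfied.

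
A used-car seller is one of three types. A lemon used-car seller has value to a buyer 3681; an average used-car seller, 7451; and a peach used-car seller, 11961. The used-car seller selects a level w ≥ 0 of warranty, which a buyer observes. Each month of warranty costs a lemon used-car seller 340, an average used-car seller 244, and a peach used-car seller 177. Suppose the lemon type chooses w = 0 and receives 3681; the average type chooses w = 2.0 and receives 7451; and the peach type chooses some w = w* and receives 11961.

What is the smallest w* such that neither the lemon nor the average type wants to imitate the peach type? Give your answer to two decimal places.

24.35

Average type (on-path payoff 7451 − 244×2.0 = 6963) won't mimic when 6963 ≥ 11961 − 244·w*, i.e. w* ≥ 20.48.
Lemon type (on-path payoff 3681) won't mimic when 3681 ≥ 11961 − 340·w*, i.e. w* ≥ 24.35.
Both must hold, so w* = max(24.35, 20.48) = 24.35. The lemon type's constraint binds.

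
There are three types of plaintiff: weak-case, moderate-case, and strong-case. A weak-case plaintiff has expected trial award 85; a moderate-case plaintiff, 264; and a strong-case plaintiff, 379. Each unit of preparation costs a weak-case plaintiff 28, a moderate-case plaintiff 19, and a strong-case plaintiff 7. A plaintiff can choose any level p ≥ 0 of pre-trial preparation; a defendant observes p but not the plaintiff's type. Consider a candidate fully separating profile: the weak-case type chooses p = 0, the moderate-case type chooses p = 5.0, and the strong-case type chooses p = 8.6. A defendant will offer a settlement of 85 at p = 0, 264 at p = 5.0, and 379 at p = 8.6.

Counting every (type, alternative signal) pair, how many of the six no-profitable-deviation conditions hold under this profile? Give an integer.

3

Weak-case (own payoff 85): to p=5.0 gives 264 − 28×5.0 = 124 → profitable ✗; to p=8.6 gives 379 − 28×8.6 = 138.2 → profitable ✗.
Moderate-case (own payoff 264 − 19×5.0 = 169): to p=0 gives 85 → no gain ✓; to p=8.6 gives 379 − 19×8.6 = 215.6 → profitable ✗.
Strong-case (own payoff 379 − 7×8.6 = 318.8): to p=0 gives 85 → no gain ✓; to p=5.0 gives 264 − 7×5.0 = 229 → no gain ✓.
3 of the 6 constraints hold; not an equilibrium.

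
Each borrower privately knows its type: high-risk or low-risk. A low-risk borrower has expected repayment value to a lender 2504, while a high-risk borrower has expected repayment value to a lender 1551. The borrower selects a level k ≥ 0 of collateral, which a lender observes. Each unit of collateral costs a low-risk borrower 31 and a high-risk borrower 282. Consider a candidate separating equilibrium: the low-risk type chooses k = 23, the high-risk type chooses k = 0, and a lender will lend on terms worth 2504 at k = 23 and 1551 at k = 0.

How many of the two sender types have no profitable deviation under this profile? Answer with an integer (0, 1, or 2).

2

High-risk type: stay at 0 → 1551; mimic → 2504 − 282 × 23 = -3982. IC holds (1551 ≥ -3982).
Low-risk type: signal → 2504 − 31 × 23 = 1791; deviate to 0 → 1551. IC holds (1791 ≥ 1551).
2 of 2 constraints hold, so this is a separating equilibrium.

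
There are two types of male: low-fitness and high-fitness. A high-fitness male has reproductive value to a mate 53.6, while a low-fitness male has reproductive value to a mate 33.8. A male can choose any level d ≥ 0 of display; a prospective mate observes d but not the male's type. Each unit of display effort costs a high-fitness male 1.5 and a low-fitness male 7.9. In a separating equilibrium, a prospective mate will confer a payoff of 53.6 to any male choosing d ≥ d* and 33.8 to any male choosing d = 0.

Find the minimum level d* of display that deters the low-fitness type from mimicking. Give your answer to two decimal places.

2.51

A low-fitness male choosing d = 0 receives 33.8.
Imitating at d* instead would pay 53.6 at cost 7.9·d*, netting 53.6 − 7.9·d*.
Indifference: 33.8 = 53.6 − 7.9·d*, so d* = (53.6 − 33.8) / 7.9 ≈ 2.51.
At d* the low-fitness type's incentive constraint just binds; the high-fitness type strictly prefers d* since its per-unit cost is lower.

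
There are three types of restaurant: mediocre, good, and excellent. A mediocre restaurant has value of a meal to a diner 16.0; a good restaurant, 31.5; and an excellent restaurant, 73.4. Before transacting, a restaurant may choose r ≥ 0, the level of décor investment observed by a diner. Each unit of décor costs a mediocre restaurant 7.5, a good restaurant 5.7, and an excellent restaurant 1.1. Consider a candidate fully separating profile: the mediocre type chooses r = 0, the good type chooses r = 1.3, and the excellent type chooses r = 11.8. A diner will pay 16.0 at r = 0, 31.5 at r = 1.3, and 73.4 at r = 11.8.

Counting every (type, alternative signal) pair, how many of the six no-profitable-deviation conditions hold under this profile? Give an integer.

5

Excellent (own payoff 73.4 − 1.1×11.8 = 60.42): to r=0 gives 16.0 → no gain ✓; to r=1.3 gives 31.5 − 1.1×1.3 = 30.07 → no gain ✓.
Good (own payoff 31.5 − 5.7×1.3 = 24.09): to r=0 gives 16.0 → no gain ✓; to r=11.8 gives 73.4 − 5.7×11.8 = 6.14 → no gain ✓.
Mediocre (own payoff 16.0): to r=1.3 gives 31.5 − 7.5×1.3 = 21.75 → profitable ✗; to r=11.8 gives 73.4 − 7.5×11.8 = -15.1 → no gain ✓.
5 of the 6 constraints hold; not an equilibrium.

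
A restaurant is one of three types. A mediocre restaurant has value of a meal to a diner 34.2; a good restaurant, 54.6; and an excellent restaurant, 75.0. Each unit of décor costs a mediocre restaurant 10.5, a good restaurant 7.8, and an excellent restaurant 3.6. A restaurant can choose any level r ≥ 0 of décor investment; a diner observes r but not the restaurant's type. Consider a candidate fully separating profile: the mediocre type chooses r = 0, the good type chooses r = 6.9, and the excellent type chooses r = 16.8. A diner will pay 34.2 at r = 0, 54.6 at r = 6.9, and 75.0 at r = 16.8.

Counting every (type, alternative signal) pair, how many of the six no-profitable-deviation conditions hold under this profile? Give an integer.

3

Good (own payoff 54.6 − 7.8×6.9 = 0.78): to r=0 gives 34.2 → profitable ✗; to r=16.8 gives 75.0 − 7.8×16.8 = -56.04 → no gain ✓.
Excellent (own payoff 75.0 − 3.6×16.8 = 14.52): to r=0 gives 34.2 → profitable ✗; to r=6.9 gives 54.6 − 3.6×6.9 = 29.76 → profitable ✗.
Mediocre (own payoff 34.2): to r=6.9 gives 54.6 − 10.5×6.9 = -17.85 → no gain ✓; to r=16.8 gives 75.0 − 10.5×16.8 = -101.4 → no gain ✓.
3 of the 6 constraints hold; not an equilibrium.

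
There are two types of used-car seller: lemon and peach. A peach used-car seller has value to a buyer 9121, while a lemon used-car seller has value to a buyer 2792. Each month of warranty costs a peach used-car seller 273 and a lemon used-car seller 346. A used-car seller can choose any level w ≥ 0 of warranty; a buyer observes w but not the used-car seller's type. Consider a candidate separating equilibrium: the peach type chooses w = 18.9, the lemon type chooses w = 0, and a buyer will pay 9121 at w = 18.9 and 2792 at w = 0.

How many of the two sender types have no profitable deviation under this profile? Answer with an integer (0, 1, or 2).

Lemon type: stay at 0 → 2792; mimic → 9121 − 346 × 18.9 = 2581.6. IC holds (2792 ≥ 2581.6).
Peach type: signal → 9121 − 273 × 18.9 = 3961.3; deviate to 0 → 2792. IC holds (3961.3 ≥ 2792).
2 of 2 constraints hold, so this is a separating equilibrium.

2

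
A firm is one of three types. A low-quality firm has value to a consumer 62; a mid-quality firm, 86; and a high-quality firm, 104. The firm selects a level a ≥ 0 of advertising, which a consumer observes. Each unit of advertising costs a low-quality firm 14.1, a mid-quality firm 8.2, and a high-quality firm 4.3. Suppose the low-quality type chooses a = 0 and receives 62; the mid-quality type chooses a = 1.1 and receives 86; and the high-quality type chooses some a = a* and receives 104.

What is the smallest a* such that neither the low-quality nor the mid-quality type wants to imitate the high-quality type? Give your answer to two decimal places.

Low-quality type (on-path payoff 62) won't mimic when 62 ≥ 104 − 14.1·a*, i.e. a* ≥ 2.98.
Mid-quality type (on-path payoff 86 − 8.2×1.1 = 76.98) won't mimic when 76.98 ≥ 104 − 8.2·a*, i.e. a* ≥ 3.30.
Both must hold, so a* = max(2.98, 3.30) = 3.30. The mid-quality type's constraint binds.

3.30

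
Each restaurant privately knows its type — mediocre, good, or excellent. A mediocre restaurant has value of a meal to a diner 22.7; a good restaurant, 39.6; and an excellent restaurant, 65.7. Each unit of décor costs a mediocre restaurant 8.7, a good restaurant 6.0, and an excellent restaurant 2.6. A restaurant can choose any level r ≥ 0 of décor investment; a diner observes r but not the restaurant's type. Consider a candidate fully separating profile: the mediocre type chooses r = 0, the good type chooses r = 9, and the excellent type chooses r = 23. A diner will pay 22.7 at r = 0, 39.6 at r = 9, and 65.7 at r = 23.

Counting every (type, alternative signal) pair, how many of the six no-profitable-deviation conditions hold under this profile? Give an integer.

3

Excellent (own payoff 65.7 − 2.6×23 = 5.9): to r=0 gives 22.7 → profitable ✗; to r=9 gives 39.6 − 2.6×9 = 16.2 → profitable ✗.
Mediocre (own payoff 22.7): to r=9 gives 39.6 − 8.7×9 = -38.7 → no gain ✓; to r=23 gives 65.7 − 8.7×23 = -134.4 → no gain ✓.
Good (own payoff 39.6 − 6.0×9 = -14.4): to r=0 gives 22.7 → profitable ✗; to r=23 gives 65.7 − 6.0×23 = -72.3 → no gain ✓.
3 of the 6 constraints hold; not an equilibrium.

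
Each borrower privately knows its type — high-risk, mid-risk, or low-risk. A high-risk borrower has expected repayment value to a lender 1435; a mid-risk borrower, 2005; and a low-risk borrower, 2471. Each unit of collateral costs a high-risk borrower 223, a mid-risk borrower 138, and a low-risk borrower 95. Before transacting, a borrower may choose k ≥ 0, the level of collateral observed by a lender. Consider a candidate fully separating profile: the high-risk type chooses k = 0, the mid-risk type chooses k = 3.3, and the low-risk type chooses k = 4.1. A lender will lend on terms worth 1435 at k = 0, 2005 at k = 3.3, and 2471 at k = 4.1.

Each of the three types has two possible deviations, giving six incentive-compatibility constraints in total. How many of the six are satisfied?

Mid-risk (own payoff 2005 − 138×3.3 = 1549.6): to k=0 gives 1435 → no gain ✓; to k=4.1 gives 2471 − 138×4.1 = 1905.2 → profitable ✗.
High-risk (own payoff 1435): to k=3.3 gives 2005 − 223×3.3 = 1269.1 → no gain ✓; to k=4.1 gives 2471 − 223×4.1 = 1556.7 → profitable ✗.
Low-risk (own payoff 2471 − 95×4.1 = 2081.5): to k=0 gives 1435 → no gain ✓; to k=3.3 gives 2005 − 95×3.3 = 1691.5 → no gain ✓.
4 of the 6 constraints hold; not an equilibrium.

4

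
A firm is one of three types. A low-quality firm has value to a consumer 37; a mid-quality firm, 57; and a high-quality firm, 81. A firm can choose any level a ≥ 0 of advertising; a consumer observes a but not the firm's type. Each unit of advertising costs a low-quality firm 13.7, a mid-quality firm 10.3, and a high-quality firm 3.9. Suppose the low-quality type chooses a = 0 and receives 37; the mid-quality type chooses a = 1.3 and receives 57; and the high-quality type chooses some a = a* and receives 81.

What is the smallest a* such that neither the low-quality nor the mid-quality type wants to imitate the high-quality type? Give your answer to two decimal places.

3.63

Low-quality type (on-path payoff 37) won't mimic when 37 ≥ 81 − 13.7·a*, i.e. a* ≥ 3.21.
Mid-quality type (on-path payoff 57 − 10.3×1.3 = 43.61) won't mimic when 43.61 ≥ 81 − 10.3·a*, i.e. a* ≥ 3.63.
Both must hold, so a* = max(3.21, 3.63) = 3.63. The mid-quality type's constraint binds.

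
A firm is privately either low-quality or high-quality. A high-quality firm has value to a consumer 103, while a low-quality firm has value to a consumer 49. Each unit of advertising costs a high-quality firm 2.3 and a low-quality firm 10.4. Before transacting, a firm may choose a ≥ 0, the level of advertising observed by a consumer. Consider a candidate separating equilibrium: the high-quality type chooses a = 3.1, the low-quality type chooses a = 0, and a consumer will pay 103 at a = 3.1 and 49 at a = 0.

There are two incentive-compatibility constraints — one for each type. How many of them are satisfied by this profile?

Low-quality type: stay at 0 → 49; mimic → 103 − 10.4 × 3.1 = 70.76. IC fails (49 < 70.76).
High-quality type: signal → 103 − 2.3 × 3.1 = 95.87; deviate to 0 → 49. IC holds (95.87 ≥ 49).
1 of 2 constraints hold, so this profile is not an equilibrium.

1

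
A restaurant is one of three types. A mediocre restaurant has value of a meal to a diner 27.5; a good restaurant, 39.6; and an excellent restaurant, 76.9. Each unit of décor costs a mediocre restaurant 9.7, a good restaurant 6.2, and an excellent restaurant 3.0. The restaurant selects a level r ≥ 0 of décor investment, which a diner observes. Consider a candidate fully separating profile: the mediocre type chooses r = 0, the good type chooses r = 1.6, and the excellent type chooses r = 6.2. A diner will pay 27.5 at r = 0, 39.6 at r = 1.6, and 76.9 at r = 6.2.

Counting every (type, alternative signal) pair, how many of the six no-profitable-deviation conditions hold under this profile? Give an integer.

Excellent (own payoff 76.9 − 3.0×6.2 = 58.3): to r=0 gives 27.5 → no gain ✓; to r=1.6 gives 39.6 − 3.0×1.6 = 34.8 → no gain ✓.
Good (own payoff 39.6 − 6.2×1.6 = 29.68): to r=0 gives 27.5 → no gain ✓; to r=6.2 gives 76.9 − 6.2×6.2 = 38.46 → profitable ✗.
Mediocre (own payoff 27.5): to r=1.6 gives 39.6 − 9.7×1.6 = 24.08 → no gain ✓; to r=6.2 gives 76.9 − 9.7×6.2 = 16.76 → no gain ✓.
5 of the 6 constraints hold; not an equilibrium.

5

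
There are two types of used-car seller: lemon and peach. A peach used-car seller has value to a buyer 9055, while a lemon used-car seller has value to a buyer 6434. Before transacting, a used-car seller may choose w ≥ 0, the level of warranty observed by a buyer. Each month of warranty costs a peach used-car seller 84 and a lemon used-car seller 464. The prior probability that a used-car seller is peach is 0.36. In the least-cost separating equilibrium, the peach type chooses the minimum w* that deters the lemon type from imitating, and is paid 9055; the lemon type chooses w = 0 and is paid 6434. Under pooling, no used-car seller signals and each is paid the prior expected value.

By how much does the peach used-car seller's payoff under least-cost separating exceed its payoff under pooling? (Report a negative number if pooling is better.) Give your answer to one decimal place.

1202.9

Least-cost separating signal: w* solves 6434 = 9055 − 464·w*, so w* = (9055 − 6434)/464 ≈ 5.6487.
Peach type's separating payoff: 9055 − 84 × w* = 9055 − 84 × (9055 − 6434)/464 = 9055 − 220164/464 ≈ 8580.509.
Pooling payoff: 0.36 × 9055 + 0.64 × 6434 = 7377.56.
Difference: 8580.509 − 7377.56 = 1202.949, i.e. 1202.9 to one decimal place.
The peach type prefers to separate.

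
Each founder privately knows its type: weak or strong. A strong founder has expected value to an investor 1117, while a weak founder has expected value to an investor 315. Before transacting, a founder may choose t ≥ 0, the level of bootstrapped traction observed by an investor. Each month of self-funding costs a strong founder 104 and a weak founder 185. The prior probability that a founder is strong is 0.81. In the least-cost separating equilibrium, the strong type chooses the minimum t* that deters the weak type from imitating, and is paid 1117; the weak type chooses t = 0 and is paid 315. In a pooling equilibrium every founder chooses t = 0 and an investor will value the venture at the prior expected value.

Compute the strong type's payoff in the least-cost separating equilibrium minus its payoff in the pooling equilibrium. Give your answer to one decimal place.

-298.5

Least-cost separating signal: t* solves 315 = 1117 − 185·t*, so t* = (1117 − 315)/185 ≈ 4.3351.
Strong type's separating payoff: 1117 − 104 × t* = 1117 − 104 × (1117 − 315)/185 = 1117 − 83408/185 ≈ 666.146.
Pooling payoff: 0.81 × 1117 + 0.19 × 315 = 964.62.
Difference: 666.146 − 964.62 = -298.474, i.e. -298.5 to one decimal place.
The strong type would prefer the pooling outcome.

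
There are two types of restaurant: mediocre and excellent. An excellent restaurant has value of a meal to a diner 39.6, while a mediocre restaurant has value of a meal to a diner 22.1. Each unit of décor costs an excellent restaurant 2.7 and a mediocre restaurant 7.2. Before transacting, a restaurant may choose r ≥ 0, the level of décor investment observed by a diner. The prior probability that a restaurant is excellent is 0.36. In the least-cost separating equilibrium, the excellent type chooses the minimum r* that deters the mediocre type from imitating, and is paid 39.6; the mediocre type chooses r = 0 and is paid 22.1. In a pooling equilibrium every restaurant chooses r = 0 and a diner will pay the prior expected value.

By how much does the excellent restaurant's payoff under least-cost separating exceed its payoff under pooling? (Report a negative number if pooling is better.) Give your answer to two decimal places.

Least-cost separating signal: r* solves 22.1 = 39.6 − 7.2·r*, so r* = (39.6 − 22.1)/7.2 ≈ 2.4306.
Excellent type's separating payoff: 39.6 − 2.7 × r* = 39.6 − 2.7 × (39.6 − 22.1)/7.2 = 39.6 − 47.25/7.2 = 33.0375.
Pooling payoff: 0.36 × 39.6 + 0.64 × 22.1 = 28.4.
Difference: 33.0375 − 28.4 = 4.6375, i.e. 4.64 to two decimal places.
The excellent type prefers to separate.

4.64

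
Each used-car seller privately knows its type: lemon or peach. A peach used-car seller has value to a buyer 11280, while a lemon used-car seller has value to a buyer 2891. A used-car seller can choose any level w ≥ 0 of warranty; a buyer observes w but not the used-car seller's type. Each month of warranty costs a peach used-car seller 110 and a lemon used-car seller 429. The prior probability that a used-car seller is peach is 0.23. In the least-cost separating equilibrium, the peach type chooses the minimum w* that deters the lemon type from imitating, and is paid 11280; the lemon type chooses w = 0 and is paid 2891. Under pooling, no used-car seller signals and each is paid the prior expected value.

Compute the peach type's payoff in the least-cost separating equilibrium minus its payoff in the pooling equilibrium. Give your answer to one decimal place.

4308.5

Least-cost separating signal: w* solves 2891 = 11280 − 429·w*, so w* = (11280 − 2891)/429 ≈ 19.5548.
Peach type's separating payoff: 11280 − 110 × w* = 11280 − 110 × (11280 − 2891)/429 = 11280 − 922790/429 ≈ 9128.974.
Pooling payoff: 0.23 × 11280 + 0.77 × 2891 = 4820.47.
Difference: 9128.974 − 4820.47 = 4308.504, i.e. 4308.5 to one decimal place.
The peach type prefers to separate.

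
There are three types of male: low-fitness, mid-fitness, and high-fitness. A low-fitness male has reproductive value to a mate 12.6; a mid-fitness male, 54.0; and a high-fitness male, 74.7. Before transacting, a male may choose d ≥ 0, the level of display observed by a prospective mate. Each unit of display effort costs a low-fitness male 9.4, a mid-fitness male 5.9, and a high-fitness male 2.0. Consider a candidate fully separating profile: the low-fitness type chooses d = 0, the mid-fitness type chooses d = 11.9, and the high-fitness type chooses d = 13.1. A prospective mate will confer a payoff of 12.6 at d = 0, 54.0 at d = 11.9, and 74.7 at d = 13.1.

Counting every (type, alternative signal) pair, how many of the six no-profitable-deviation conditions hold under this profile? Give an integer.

4

Mid-fitness (own payoff 54.0 − 5.9×11.9 = -16.21): to d=0 gives 12.6 → profitable ✗; to d=13.1 gives 74.7 − 5.9×13.1 = -2.59 → profitable ✗.
High-fitness (own payoff 74.7 − 2.0×13.1 = 48.5): to d=0 gives 12.6 → no gain ✓; to d=11.9 gives 54.0 − 2.0×11.9 = 30.2 → no gain ✓.
Low-fitness (own payoff 12.6): to d=11.9 gives 54.0 − 9.4×11.9 = -57.86 → no gain ✓; to d=13.1 gives 74.7 − 9.4×13.1 = -48.44 → no gain ✓.
4 of the 6 constraints hold; not an equilibrium.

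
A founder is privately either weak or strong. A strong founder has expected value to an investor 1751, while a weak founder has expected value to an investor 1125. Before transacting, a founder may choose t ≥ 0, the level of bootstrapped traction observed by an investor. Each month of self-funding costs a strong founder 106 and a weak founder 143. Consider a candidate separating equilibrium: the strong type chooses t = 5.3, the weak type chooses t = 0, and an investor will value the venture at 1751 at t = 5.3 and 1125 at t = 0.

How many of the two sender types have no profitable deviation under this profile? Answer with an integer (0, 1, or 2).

Weak type: stay at 0 → 1125; mimic → 1751 − 143 × 5.3 = 993.1. IC holds (1125 ≥ 993.1).
Strong type: signal → 1751 − 106 × 5.3 = 1189.2; deviate to 0 → 1125. IC holds (1189.2 ≥ 1125).
2 of 2 constraints hold, so this is a separating equilibrium.

2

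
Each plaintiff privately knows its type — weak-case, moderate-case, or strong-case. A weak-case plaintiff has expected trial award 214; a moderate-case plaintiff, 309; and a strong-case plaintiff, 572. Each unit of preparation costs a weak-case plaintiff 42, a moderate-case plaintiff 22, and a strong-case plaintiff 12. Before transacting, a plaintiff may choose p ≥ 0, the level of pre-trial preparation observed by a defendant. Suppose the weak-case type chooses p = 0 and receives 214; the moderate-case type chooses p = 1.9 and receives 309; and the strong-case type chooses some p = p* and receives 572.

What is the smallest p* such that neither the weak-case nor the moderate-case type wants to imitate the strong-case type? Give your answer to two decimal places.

13.85

Moderate-case type (on-path payoff 309 − 22×1.9 = 267.2) won't mimic when 267.2 ≥ 572 − 22·p*, i.e. p* ≥ 13.85.
Weak-case type (on-path payoff 214) won't mimic when 214 ≥ 572 − 42·p*, i.e. p* ≥ 8.52.
Both must hold, so p* = max(8.52, 13.85) = 13.85. The moderate-case type's constraint binds.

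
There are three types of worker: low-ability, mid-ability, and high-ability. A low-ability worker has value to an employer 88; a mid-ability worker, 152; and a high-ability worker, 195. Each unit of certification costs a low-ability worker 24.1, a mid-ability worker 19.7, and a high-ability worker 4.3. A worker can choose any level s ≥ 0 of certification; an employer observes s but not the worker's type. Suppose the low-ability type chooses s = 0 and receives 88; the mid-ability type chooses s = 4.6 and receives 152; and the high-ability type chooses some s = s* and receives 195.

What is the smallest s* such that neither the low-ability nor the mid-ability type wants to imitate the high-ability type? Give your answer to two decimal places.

Low-ability type (on-path payoff 88) won't mimic when 88 ≥ 195 − 24.1·s*, i.e. s* ≥ 4.44.
Mid-ability type (on-path payoff 152 − 19.7×4.6 = 61.38) won't mimic when 61.38 ≥ 195 − 19.7·s*, i.e. s* ≥ 6.78.
Both must hold, so s* = max(4.44, 6.78) = 6.78. The mid-ability type's constraint binds.

6.78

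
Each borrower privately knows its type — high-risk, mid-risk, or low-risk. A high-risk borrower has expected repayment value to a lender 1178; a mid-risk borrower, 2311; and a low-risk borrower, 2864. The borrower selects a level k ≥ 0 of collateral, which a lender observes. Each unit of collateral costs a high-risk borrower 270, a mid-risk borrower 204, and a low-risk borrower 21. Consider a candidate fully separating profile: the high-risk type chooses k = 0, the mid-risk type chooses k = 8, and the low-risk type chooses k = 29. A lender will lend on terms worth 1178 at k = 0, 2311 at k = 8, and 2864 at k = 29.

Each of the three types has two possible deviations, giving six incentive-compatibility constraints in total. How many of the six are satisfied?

5

High-risk (own payoff 1178): to k=8 gives 2311 − 270×8 = 151 → no gain ✓; to k=29 gives 2864 − 270×29 = -4966 → no gain ✓.
Low-risk (own payoff 2864 − 21×29 = 2255): to k=0 gives 1178 → no gain ✓; to k=8 gives 2311 − 21×8 = 2143 → no gain ✓.
Mid-risk (own payoff 2311 − 204×8 = 679): to k=0 gives 1178 → profitable ✗; to k=29 gives 2864 − 204×29 = -3052 → no gain ✓.
5 of the 6 constraints hold; not an equilibrium.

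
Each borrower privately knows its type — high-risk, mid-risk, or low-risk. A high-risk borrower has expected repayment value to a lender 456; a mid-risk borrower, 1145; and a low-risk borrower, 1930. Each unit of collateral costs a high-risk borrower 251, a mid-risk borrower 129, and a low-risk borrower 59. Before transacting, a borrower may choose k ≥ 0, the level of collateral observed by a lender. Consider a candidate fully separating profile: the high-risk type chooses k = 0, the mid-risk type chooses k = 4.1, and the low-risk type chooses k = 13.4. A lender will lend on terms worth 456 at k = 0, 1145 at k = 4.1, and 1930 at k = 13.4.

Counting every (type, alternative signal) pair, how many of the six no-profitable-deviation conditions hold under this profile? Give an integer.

Low-risk (own payoff 1930 − 59×13.4 = 1139.4): to k=0 gives 456 → no gain ✓; to k=4.1 gives 1145 − 59×4.1 = 903.1 → no gain ✓.
Mid-risk (own payoff 1145 − 129×4.1 = 616.1): to k=0 gives 456 → no gain ✓; to k=13.4 gives 1930 − 129×13.4 = 201.4 → no gain ✓.
High-risk (own payoff 456): to k=4.1 gives 1145 − 251×4.1 = 115.9 → no gain ✓; to k=13.4 gives 1930 − 251×13.4 = -1433.4 → no gain ✓.
6 of the 6 constraints hold; this profile is a separating equilibrium.

6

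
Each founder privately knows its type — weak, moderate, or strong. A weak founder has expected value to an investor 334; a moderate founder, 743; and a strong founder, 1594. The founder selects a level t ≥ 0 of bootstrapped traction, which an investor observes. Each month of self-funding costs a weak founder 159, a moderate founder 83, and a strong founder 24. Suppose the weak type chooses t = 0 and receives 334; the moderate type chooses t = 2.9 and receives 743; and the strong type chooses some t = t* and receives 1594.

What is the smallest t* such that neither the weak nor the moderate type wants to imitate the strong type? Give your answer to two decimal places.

Weak type (on-path payoff 334) won't mimic when 334 ≥ 1594 − 159·t*, i.e. t* ≥ 7.92.
Moderate type (on-path payoff 743 − 83×2.9 = 502.3) won't mimic when 502.3 ≥ 1594 − 83·t*, i.e. t* ≥ 13.15.
Both must hold, so t* = max(7.92, 13.15) = 13.15. The moderate type's constraint binds.

13.15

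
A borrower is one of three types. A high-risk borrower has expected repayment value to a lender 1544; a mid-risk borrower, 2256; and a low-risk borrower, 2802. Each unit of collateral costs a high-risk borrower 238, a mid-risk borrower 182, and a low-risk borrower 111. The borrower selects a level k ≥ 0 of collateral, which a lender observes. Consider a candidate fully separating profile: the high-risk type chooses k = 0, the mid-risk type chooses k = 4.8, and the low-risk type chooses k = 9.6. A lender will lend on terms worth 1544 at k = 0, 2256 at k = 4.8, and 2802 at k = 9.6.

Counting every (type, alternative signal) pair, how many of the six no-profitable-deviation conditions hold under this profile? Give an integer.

Low-risk (own payoff 2802 − 111×9.6 = 1736.4): to k=0 gives 1544 → no gain ✓; to k=4.8 gives 2256 − 111×4.8 = 1723.2 → no gain ✓.
Mid-risk (own payoff 2256 − 182×4.8 = 1382.4): to k=0 gives 1544 → profitable ✗; to k=9.6 gives 2802 − 182×9.6 = 1054.8 → no gain ✓.
High-risk (own payoff 1544): to k=4.8 gives 2256 − 238×4.8 = 1113.6 → no gain ✓; to k=9.6 gives 2802 − 238×9.6 = 517.2 → no gain ✓.
5 of the 6 constraints hold; not an equilibrium.

5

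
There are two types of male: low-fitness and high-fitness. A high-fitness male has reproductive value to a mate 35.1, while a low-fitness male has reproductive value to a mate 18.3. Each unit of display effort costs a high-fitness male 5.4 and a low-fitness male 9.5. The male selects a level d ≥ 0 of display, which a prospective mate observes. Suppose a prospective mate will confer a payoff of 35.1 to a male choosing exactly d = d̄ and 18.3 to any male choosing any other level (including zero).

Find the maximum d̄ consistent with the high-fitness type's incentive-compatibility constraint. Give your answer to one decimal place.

Choosing d̄ yields the high-fitness type 35.1 − 5.4·d̄; choosing zero yields 18.3.
The high-fitness type is indifferent at 35.1 − 5.4·d̄ = 18.3, i.e. d̄ = (35.1 − 18.3) / 5.4 ≈ 3.1.
For any d̄ above 3.1 the high-fitness type would rather pool at zero, so separation collapses.

3.1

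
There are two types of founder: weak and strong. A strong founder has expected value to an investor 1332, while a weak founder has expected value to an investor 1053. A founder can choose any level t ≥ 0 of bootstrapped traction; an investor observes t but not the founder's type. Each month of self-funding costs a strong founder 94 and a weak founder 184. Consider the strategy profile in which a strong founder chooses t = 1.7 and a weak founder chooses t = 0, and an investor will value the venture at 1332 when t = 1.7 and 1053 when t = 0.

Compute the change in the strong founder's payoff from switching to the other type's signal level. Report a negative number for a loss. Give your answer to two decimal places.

Playing t = 1.7 the strong founder receives 1332 − 94 × 1.7 = 1172.2.
Deviating to t = 0 yields 1053 instead.
Gain from deviating: 1053 − 1172.2 = -119.20.
The gain is negative, so the strong type's incentive-compatibility constraint is satisfied.

-119.20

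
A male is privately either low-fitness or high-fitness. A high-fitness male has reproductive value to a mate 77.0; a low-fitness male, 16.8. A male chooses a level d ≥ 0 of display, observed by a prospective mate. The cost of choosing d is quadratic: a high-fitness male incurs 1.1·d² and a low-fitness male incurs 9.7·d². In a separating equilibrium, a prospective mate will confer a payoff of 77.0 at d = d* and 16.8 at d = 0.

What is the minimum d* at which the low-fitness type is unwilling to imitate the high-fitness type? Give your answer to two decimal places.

2.49

The low-fitness type at d = 0 receives 16.8; imitating at d* yields 77.0 − 9.7·d*².
Indifference: 16.8 = 77.0 − 9.7·d*², so d*² = (77.0 − 16.8) / 9.7 ≈ 6.2062.
d* = √6.2062 ≈ 2.49.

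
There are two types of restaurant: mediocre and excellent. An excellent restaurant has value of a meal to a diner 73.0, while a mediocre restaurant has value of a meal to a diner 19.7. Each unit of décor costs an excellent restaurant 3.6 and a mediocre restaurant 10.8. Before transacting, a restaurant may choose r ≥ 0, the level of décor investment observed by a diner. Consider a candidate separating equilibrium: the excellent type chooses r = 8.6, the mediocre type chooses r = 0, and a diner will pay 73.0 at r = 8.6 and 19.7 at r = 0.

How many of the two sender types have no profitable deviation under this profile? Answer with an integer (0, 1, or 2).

2

Excellent type: signal → 73.0 − 3.6 × 8.6 = 42.04; deviate to 0 → 19.7. IC holds (42.04 ≥ 19.7).
Mediocre type: stay at 0 → 19.7; mimic → 73.0 − 10.8 × 8.6 = -19.88. IC holds (19.7 ≥ -19.88).
2 of 2 constraints hold, so this is a separating equilibrium.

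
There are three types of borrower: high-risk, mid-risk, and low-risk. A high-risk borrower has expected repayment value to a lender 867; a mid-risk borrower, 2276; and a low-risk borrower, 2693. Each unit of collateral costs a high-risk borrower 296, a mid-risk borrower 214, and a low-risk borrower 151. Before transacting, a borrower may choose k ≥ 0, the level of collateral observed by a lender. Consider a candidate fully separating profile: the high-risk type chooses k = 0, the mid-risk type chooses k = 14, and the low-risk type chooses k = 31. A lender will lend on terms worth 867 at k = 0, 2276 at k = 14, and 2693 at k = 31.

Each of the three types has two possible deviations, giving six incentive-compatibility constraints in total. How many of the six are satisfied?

3

Low-risk (own payoff 2693 − 151×31 = -1988): to k=0 gives 867 → profitable ✗; to k=14 gives 2276 − 151×14 = 162 → profitable ✗.
High-risk (own payoff 867): to k=14 gives 2276 − 296×14 = -1868 → no gain ✓; to k=31 gives 2693 − 296×31 = -6483 → no gain ✓.
Mid-risk (own payoff 2276 − 214×14 = -720): to k=0 gives 867 → profitable ✗; to k=31 gives 2693 − 214×31 = -3941 → no gain ✓.
3 of the 6 constraints hold; not an equilibrium.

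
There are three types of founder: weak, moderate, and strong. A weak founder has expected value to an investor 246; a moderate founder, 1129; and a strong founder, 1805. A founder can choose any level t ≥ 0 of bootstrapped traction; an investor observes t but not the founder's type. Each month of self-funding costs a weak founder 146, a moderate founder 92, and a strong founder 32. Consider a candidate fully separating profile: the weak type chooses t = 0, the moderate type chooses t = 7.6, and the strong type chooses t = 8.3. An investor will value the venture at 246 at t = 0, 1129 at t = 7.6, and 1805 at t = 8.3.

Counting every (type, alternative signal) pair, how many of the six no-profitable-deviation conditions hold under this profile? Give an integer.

4

Weak (own payoff 246): to t=7.6 gives 1129 − 146×7.6 = 19.4 → no gain ✓; to t=8.3 gives 1805 − 146×8.3 = 593.2 → profitable ✗.
Strong (own payoff 1805 − 32×8.3 = 1539.4): to t=0 gives 246 → no gain ✓; to t=7.6 gives 1129 − 32×7.6 = 885.8 → no gain ✓.
Moderate (own payoff 1129 − 92×7.6 = 429.8): to t=0 gives 246 → no gain ✓; to t=8.3 gives 1805 − 92×8.3 = 1041.4 → profitable ✗.
4 of the 6 constraints hold; not an equilibrium.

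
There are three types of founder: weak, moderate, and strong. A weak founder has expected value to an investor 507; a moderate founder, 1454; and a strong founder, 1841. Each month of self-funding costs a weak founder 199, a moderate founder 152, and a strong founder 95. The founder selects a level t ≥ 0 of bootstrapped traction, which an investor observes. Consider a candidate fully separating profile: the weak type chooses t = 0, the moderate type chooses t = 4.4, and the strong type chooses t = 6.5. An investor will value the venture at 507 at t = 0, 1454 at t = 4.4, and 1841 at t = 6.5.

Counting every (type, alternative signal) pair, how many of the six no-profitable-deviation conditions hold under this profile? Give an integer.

Weak (own payoff 507): to t=4.4 gives 1454 − 199×4.4 = 578.4 → profitable ✗; to t=6.5 gives 1841 − 199×6.5 = 547.5 → profitable ✗.
Strong (own payoff 1841 − 95×6.5 = 1223.5): to t=0 gives 507 → no gain ✓; to t=4.4 gives 1454 − 95×4.4 = 1036 → no gain ✓.
Moderate (own payoff 1454 − 152×4.4 = 785.2): to t=0 gives 507 → no gain ✓; to t=6.5 gives 1841 − 152×6.5 = 853 → profitable ✗.
3 of the 6 constraints hold; not an equilibrium.

3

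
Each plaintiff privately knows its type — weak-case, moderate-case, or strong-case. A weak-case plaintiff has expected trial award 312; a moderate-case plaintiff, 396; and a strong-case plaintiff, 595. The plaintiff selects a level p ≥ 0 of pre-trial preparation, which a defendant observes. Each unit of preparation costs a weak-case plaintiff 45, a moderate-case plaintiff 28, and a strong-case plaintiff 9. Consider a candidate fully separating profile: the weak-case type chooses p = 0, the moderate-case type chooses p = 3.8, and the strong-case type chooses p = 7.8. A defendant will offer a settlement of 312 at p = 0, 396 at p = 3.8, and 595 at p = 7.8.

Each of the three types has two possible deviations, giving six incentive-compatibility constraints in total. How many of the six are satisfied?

Weak-case (own payoff 312): to p=3.8 gives 396 − 45×3.8 = 225 → no gain ✓; to p=7.8 gives 595 − 45×7.8 = 244 → no gain ✓.
Strong-case (own payoff 595 − 9×7.8 = 524.8): to p=0 gives 312 → no gain ✓; to p=3.8 gives 396 − 9×3.8 = 361.8 → no gain ✓.
Moderate-case (own payoff 396 − 28×3.8 = 289.6): to p=0 gives 312 → profitable ✗; to p=7.8 gives 595 − 28×7.8 = 376.6 → profitable ✗.
4 of the 6 constraints hold; not an equilibrium.

4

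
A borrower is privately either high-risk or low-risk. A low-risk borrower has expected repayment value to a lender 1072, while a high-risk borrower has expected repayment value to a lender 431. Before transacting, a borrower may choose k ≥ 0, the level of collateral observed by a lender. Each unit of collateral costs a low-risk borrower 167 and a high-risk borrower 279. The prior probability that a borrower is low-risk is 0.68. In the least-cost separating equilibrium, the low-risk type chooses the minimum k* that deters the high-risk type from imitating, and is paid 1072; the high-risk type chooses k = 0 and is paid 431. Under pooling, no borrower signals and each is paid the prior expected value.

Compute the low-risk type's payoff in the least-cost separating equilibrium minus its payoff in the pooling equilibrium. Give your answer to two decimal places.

-178.56

Least-cost separating signal: k* solves 431 = 1072 − 279·k*, so k* = (1072 − 431)/279 ≈ 2.2975.
Low-risk type's separating payoff: 1072 − 167 × k* = 1072 − 167 × (1072 − 431)/279 = 1072 − 107047/279 ≈ 688.3190.
Pooling payoff: 0.68 × 1072 + 0.32 × 431 = 866.88.
Difference: 688.3190 − 866.88 = -178.561, i.e. -178.56 to two decimal places.
The low-risk type would prefer the pooling outcome.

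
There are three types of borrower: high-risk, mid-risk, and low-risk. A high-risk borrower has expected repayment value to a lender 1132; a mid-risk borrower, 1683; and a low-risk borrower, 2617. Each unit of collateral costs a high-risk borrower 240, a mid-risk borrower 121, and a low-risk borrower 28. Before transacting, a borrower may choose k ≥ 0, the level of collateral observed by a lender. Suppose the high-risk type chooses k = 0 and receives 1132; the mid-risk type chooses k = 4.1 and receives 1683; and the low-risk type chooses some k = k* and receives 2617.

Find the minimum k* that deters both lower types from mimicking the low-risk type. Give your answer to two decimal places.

High-risk type (on-path payoff 1132) won't mimic when 1132 ≥ 2617 − 240·k*, i.e. k* ≥ 6.19.
Mid-risk type (on-path payoff 1683 − 121×4.1 = 1186.9) won't mimic when 1186.9 ≥ 2617 − 121·k*, i.e. k* ≥ 11.82.
Both must hold, so k* = max(6.19, 11.82) = 11.82. The mid-risk type's constraint binds.

11.82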